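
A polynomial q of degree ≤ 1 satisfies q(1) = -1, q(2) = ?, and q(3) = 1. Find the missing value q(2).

0

The 2 known points determine the degree-1 polynomial uniquely.
Write q(s) = as + b. Substituting each data point gives a linear system:
  a + b = -1
  3a + b = 1
Solving the system yields a = 1, b = -2.
So q(s) = s - 2.
Then q(2) = 0.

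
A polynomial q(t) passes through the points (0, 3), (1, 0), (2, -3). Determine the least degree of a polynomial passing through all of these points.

Forward differences of the values at t = 0, 1, 2:
  q  : 3  0  -3
  Δ  : -3  -3
  Δ^2: 0
The first differences are constant (-3) and nonzero, while all higher differences vanish, so the minimal degree is 1.

1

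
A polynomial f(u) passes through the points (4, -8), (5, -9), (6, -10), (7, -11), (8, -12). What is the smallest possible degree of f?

1

Forward differences of the values at u = 4, 5, 6, 7, 8:
  f  : -8  -9  -10  -11  -12
  Δ  : -1  -1  -1  -1
  Δ^2: 0  0  0
  Δ^3: 0  0
  Δ^4: 0
The first differences are constant (-1) and nonzero, while all higher differences vanish, so the minimal degree is 1.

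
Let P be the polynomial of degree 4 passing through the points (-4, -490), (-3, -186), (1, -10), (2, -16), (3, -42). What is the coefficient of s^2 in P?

Write P(s) = as^4 + bs^3 + cs^2 + ds + e. Substituting each data point gives a linear system:
  256a - 64b + 16c - 4d + e = -490
  81a - 27b + 9c - 3d + e = -186
  a + b + c + d + e = -10
  16a + 8b + 4c + 2d + e = -16
  81a + 27b + 9c + 3d + e = -42
Solving the system yields a = -1, b = 3, c = -3, d = -3, e = -6.
So P(s) = -s⁴ + 3s³ - 3s² - 3s - 6.
The coefficient of s^2 is -3.

-3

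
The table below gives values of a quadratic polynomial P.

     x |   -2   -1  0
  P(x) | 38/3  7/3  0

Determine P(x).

P(x) = 4x^2 + (5/3)x

Using the Lagrange interpolation formula with nodes -2, -1, 0:
  L_0(x) = (x + 1)x / 2
  L_1(x) = (x + 2)x / -1
  L_2(x) = (x + 2)(x + 1) / 2
Then P(x) = 38/3·L_0(x) + 7/3·L_1(x) + 0·L_2(x).
Expanding and collecting terms gives P(x) = 4x^2 + (5/3)x.
Check: P(-2) = 38/3. ✓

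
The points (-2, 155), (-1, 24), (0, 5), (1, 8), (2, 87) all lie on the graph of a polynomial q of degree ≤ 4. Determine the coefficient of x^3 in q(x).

-3

Write q(x) = ax^4 + bx^3 + cx^2 + dx + e. Substituting each data point gives a linear system:
  16a - 8b + 4c - 2d + e = 155
  a - b + c - d + e = 24
  e = 5
  a + b + c + d + e = 8
  16a + 8b + 4c + 2d + e = 87
Solving the system yields a = 6, b = -3, c = 5, d = -5, e = 5.
So q(x) = 6x⁴ - 3x³ + 5x² - 5x + 5.
The coefficient of x^3 is -3.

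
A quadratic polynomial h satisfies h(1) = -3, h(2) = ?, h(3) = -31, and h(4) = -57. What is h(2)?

-13

The 3 known points determine the degree-2 polynomial uniquely.
Write h(x) = ax^2 + bx + c. Substituting each data point gives a linear system:
  a + b + c = -3
  9a + 3b + c = -31
  16a + 4b + c = -57
Solving the system yields a = -4, b = 2, c = -1.
So h(x) = -4x^2 + 2x - 1.
Then h(2) = -13.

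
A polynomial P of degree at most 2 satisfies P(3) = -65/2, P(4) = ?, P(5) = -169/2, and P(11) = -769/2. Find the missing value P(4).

-111/2

The 3 known points determine the degree-2 polynomial uniquely.
Write P(t) = at^2 + bt + c. Substituting each data point gives a linear system:
  9a + 3b + c = -65/2
  25a + 5b + c = -169/2
  121a + 11b + c = -769/2
Solving the system yields a = -3, b = -2, c = 1/2.
So P(t) = -3t^2 - 2t + 1/2.
Then P(4) = -111/2.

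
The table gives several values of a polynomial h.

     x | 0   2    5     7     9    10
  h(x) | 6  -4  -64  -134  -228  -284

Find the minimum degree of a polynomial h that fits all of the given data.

2

Divided differences on the nodes 0, 2, 5, 7, 9, 10:
  order 0: 6  -4  -64  -134  -228  -284
  order 1: -5  -20  -35  -47  -56
  order 2: -3  -3  -3  -3
  order 3: 0  0  0
  order 4: 0  0
  order 5: 0
The order-2 divided differences are all -3 (nonzero) and every higher order vanishes, so the data lies on a polynomial of degree exactly 2.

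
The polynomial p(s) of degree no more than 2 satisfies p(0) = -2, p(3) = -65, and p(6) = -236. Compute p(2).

-32

Forward differences of the values at s = 0, 3, 6:
  p  : -2  -65  -236
  Δ  : -63  -171
  Δ^2: -108
The second differences are constant, confirming degree 2.
Interpolating (Newton forward form) and evaluating at s = 2 gives p(2) = -32.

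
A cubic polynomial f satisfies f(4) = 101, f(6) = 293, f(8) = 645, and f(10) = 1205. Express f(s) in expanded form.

Write f(s) = as^3 + bs^2 + cs + d. Substituting each data point gives a linear system:
  64a + 16b + 4c + d = 101
  216a + 36b + 6c + d = 293
  512a + 64b + 8c + d = 645
  1000a + 100b + 10c + d = 1205
Solving the system yields a = 1, b = 2, c = 0, d = 5.
So f(s) = s^3 + 2s^2 + 5.
Check: f(8) = 645. ✓

f(s) = s^3 + 2s^2 + 5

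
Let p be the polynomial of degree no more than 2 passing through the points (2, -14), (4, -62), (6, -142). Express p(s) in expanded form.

p(s) = -4s^2 + 2

Write p(s) = as^2 + bs + c. Substituting each data point gives a linear system:
  4a + 2b + c = -14
  16a + 4b + c = -62
  36a + 6b + c = -142
Solving the system yields a = -4, b = 0, c = 2.
So p(s) = -4s^2 + 2.
Check: p(6) = -142. ✓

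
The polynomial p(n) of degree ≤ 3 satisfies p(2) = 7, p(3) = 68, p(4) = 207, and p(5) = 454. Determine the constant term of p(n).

Write p(n) = an^3 + bn^2 + cn + d. Substituting each data point gives a linear system:
  8a + 4b + 2c + d = 7
  27a + 9b + 3c + d = 68
  64a + 16b + 4c + d = 207
  125a + 25b + 5c + d = 454
Solving the system yields a = 5, b = -6, c = -4, d = -1.
So p(n) = 5n³ - 6n² - 4n - 1.
The constant term is -1.

-1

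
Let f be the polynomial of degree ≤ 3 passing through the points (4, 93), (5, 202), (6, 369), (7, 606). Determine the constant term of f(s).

-3

Write f(s) = as^3 + bs^2 + cs + d. Substituting each data point gives a linear system:
  64a + 16b + 4c + d = 93
  125a + 25b + 5c + d = 202
  216a + 36b + 6c + d = 369
  343a + 49b + 7c + d = 606
Solving the system yields a = 2, b = -1, c = -4, d = -3.
So f(s) = 2s^3 - s^2 - 4s - 3.
The constant term is -3.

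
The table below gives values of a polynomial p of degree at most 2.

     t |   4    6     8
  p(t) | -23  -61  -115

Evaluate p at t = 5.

Forward differences of the values at t = 4, 6, 8:
  p  : -23  -61  -115
  Δ  : -38  -54
  Δ^2: -16
The second differences are constant, confirming degree 2.
Interpolating (Newton forward form) and evaluating at t = 5 gives p(5) = -40.

-40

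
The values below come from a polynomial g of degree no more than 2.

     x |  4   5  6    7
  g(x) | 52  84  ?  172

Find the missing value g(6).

124

The 3 known points determine the degree-2 polynomial uniquely.
Write g(x) = ax^2 + bx + c. Substituting each data point gives a linear system:
  16a + 4b + c = 52
  25a + 5b + c = 84
  49a + 7b + c = 172
Solving the system yields a = 4, b = -4, c = 4.
So g(x) = 4x^2 - 4x + 4.
Then g(6) = 124.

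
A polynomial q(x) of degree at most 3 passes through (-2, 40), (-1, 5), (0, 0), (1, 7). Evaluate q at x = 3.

Using the Lagrange interpolation formula with nodes -2, -1, 0, 1:
  L_0(x) = (x + 1)x(x - 1) / -6
  L_1(x) = (x + 2)x(x - 1) / 2
  L_2(x) = (x + 2)(x + 1)(x - 1) / -2
  L_3(x) = (x + 2)(x + 1)x / 6
Then q(x) = 40·L_0(x) + 5·L_1(x) + 0·L_2(x) + 7·L_3(x).
Expanding and collecting terms gives q(x) = -3x³ + 6x² + 4x.
Evaluating at x = 3: q(3) = -15.

-15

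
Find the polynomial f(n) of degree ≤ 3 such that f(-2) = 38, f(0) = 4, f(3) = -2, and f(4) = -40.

Write f(n) = an^3 + bn^2 + cn + d. Substituting each data point gives a linear system:
  -8a + 4b - 2c + d = 38
  d = 4
  27a + 9b + 3c + d = -2
  64a + 16b + 4c + d = -40
Solving the system yields a = -2, b = 5, c = 1, d = 4.
So f(n) = -2n^3 + 5n^2 + n + 4.
Check: f(4) = -40. ✓

f(n) = -2n^3 + 5n^2 + n + 4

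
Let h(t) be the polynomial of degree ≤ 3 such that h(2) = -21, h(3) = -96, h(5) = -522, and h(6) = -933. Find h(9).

-3318

Using the Lagrange interpolation formula with nodes 2, 3, 5, 6:
  L_0(t) = (t - 3)(t - 5)(t - 6) / -12
  L_1(t) = (t - 2)(t - 5)(t - 6) / 6
  L_2(t) = (t - 2)(t - 3)(t - 6) / -6
  L_3(t) = (t - 2)(t - 3)(t - 5) / 12
Then h(t) = -21·L_0(t) - 96·L_1(t) - 522·L_2(t) - 933·L_3(t).
Expanding and collecting terms gives h(t) = -5t^3 + 4t^2 + 3.
Evaluating at t = 9: h(9) = -3318.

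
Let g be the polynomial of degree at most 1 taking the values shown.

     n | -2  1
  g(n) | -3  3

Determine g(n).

Using the Lagrange interpolation formula with nodes -2, 1:
  L_0(n) = (n - 1) / -3
  L_1(n) = (n + 2) / 3
Then g(n) = -3·L_0(n) + 3·L_1(n).
Expanding and collecting terms gives g(n) = 2n + 1.
Check: g(1) = 3. ✓

g(n) = 2n + 1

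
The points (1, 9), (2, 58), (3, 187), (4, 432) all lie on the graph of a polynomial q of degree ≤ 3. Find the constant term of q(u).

4

Write q(u) = au^3 + bu^2 + cu + d. Substituting each data point gives a linear system:
  a + b + c + d = 9
  8a + 4b + 2c + d = 58
  27a + 9b + 3c + d = 187
  64a + 16b + 4c + d = 432
Solving the system yields a = 6, b = 4, c = -5, d = 4.
So q(u) = 6u³ + 4u² - 5u + 4.
The constant term is 4.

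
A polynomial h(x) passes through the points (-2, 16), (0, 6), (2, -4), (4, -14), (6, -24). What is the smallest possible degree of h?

1

Forward differences of the values at x = -2, 0, 2, 4, 6:
  h  : 16  6  -4  -14  -24
  Δ  : -10  -10  -10  -10
  Δ^2: 0  0  0
  Δ^3: 0  0
  Δ^4: 0
The first differences are constant (-10) and nonzero, while all higher differences vanish, so the minimal degree is 1.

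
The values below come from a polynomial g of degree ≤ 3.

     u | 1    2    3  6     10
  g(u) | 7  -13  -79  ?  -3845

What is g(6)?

-793

The 4 known points determine the degree-3 polynomial uniquely.
Write g(u) = au^3 + bu^2 + cu + d. Substituting each data point gives a linear system:
  a + b + c + d = 7
  8a + 4b + 2c + d = -13
  27a + 9b + 3c + d = -79
  1000a + 100b + 10c + d = -3845
Solving the system yields a = -4, b = 1, c = 5, d = 5.
So g(u) = -4u³ + u² + 5u + 5.
Then g(6) = -793.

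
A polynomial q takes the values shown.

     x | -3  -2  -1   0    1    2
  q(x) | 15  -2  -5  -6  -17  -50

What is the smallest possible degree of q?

Forward differences of the values at x = -3, -2, -1, 0, 1, 2:
  q  : 15  -2  -5  -6  -17  -50
  Δ  : -17  -3  -1  -11  -33
  Δ^2: 14  2  -10  -22
  Δ^3: -12  -12  -12
  Δ^4: 0  0
  Δ^5: 0
The third differences are constant (-12) and nonzero, while all higher differences vanish, so the minimal degree is 3.

3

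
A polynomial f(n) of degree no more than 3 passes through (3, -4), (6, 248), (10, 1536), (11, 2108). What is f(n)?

Using the Lagrange interpolation formula with nodes 3, 6, 10, 11:
  L_0(n) = (n - 6)(n - 10)(n - 11) / -168
  L_1(n) = (n - 3)(n - 10)(n - 11) / 60
  L_2(n) = (n - 3)(n - 6)(n - 11) / -28
  L_3(n) = (n - 3)(n - 6)(n - 10) / 40
Then f(n) = -4·L_0(n) + 248·L_1(n) + 1536·L_2(n) + 2108·L_3(n).
Expanding and collecting terms gives f(n) = 2n^3 - 4n^2 - 6n - 4.
Check: f(3) = -4. ✓

f(n) = 2n^3 - 4n^2 - 6n - 4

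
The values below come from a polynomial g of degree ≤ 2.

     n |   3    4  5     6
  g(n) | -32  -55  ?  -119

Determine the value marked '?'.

The 3 known points determine the degree-2 polynomial uniquely.
Write g(n) = an^2 + bn + c. Substituting each data point gives a linear system:
  9a + 3b + c = -32
  16a + 4b + c = -55
  36a + 6b + c = -119
Solving the system yields a = -3, b = -2, c = 1.
So g(n) = -3n² - 2n + 1.
Then g(5) = -84.

-84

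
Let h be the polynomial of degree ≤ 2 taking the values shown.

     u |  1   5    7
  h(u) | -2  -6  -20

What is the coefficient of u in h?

5

Write h(u) = au^2 + bu + c. Substituting each data point gives a linear system:
  a + b + c = -2
  25a + 5b + c = -6
  49a + 7b + c = -20
Solving the system yields a = -1, b = 5, c = -6.
So h(u) = -u^2 + 5u - 6.
The coefficient of u is 5.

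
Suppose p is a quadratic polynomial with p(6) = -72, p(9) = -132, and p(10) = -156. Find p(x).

p(x) = -x^2 - 5x - 6

Using the Lagrange interpolation formula with nodes 6, 9, 10:
  L_0(x) = (x - 9)(x - 10) / 12
  L_1(x) = (x - 6)(x - 10) / -3
  L_2(x) = (x - 6)(x - 9) / 4
Then p(x) = -72·L_0(x) - 132·L_1(x) - 156·L_2(x).
Expanding and collecting terms gives p(x) = -x^2 - 5x - 6.
Check: p(9) = -132. ✓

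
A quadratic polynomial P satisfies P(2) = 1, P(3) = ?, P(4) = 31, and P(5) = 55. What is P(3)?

13

The 3 known points determine the degree-2 polynomial uniquely.
Write P(n) = an^2 + bn + c. Substituting each data point gives a linear system:
  4a + 2b + c = 1
  16a + 4b + c = 31
  25a + 5b + c = 55
Solving the system yields a = 3, b = -3, c = -5.
So P(n) = 3n² - 3n - 5.
Then P(3) = 13.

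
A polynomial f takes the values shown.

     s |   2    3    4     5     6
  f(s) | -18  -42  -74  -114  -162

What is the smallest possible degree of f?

Forward differences of the values at s = 2, 3, 4, 5, 6:
  f  : -18  -42  -74  -114  -162
  Δ  : -24  -32  -40  -48
  Δ^2: -8  -8  -8
  Δ^3: 0  0
  Δ^4: 0
The second differences are constant (-8) and nonzero, while all higher differences vanish, so the minimal degree is 2.

2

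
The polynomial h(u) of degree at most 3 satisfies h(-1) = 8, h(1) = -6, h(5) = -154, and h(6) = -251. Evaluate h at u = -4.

Write h(u) = au^3 + bu^2 + cu + d. Substituting each data point gives a linear system:
  -a + b - c + d = 8
  a + b + c + d = -6
  125a + 25b + 5c + d = -154
  216a + 36b + 6c + d = -251
Solving the system yields a = -1, b = 0, c = -6, d = 1.
So h(u) = -u³ - 6u + 1.
Then h(-4) = 89.

89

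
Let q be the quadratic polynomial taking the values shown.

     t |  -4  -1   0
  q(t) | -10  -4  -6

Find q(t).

Using the Lagrange interpolation formula with nodes -4, -1, 0:
  L_0(t) = (t + 1)t / 12
  L_1(t) = (t + 4)t / -3
  L_2(t) = (t + 4)(t + 1) / 4
Then q(t) = -10·L_0(t) - 4·L_1(t) - 6·L_2(t).
Expanding and collecting terms gives q(t) = -t^2 - 3t - 6.
Check: q(0) = -6. ✓

q(t) = -t^2 - 3t - 6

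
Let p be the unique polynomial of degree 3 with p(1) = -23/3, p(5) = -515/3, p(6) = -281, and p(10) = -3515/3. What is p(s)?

p(s) = -s^3 - (5/3)s^2 - 5

Write p(s) = as^3 + bs^2 + cs + d. Substituting each data point gives a linear system:
  a + b + c + d = -23/3
  125a + 25b + 5c + d = -515/3
  216a + 36b + 6c + d = -281
  1000a + 100b + 10c + d = -3515/3
Solving the system yields a = -1, b = -5/3, c = 0, d = -5.
So p(s) = -s^3 - (5/3)s^2 - 5.
Check: p(1) = -23/3. ✓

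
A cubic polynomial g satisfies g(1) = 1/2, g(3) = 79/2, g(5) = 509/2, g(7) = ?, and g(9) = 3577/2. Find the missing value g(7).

1579/2

The 4 known points determine the degree-3 polynomial uniquely.
Write g(x) = ax^3 + bx^2 + cx + d. Substituting each data point gives a linear system:
  a + b + c + d = 1/2
  27a + 9b + 3c + d = 79/2
  125a + 25b + 5c + d = 509/2
  729a + 81b + 9c + d = 3577/2
Solving the system yields a = 3, b = -5, c = 1/2, d = 2.
So g(x) = 3x^3 - 5x^2 + (1/2)x + 2.
Then g(7) = 1579/2.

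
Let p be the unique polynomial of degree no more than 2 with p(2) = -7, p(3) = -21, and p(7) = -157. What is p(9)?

-273

Write p(s) = as^2 + bs + c. Substituting each data point gives a linear system:
  4a + 2b + c = -7
  9a + 3b + c = -21
  49a + 7b + c = -157
Solving the system yields a = -4, b = 6, c = -3.
So p(s) = -4s² + 6s - 3.
Then p(9) = -273.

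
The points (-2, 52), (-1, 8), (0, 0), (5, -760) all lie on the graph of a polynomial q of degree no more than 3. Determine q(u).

q(u) = -6u^3 - 2u

Using the Lagrange interpolation formula with nodes -2, -1, 0, 5:
  L_0(u) = (u + 1)u(u - 5) / -14
  L_1(u) = (u + 2)u(u - 5) / 6
  L_2(u) = (u + 2)(u + 1)(u - 5) / -10
  L_3(u) = (u + 2)(u + 1)u / 210
Then q(u) = 52·L_0(u) + 8·L_1(u) + 0·L_2(u) - 760·L_3(u).
Expanding and collecting terms gives q(u) = -6u^3 - 2u.
Check: q(-2) = 52. ✓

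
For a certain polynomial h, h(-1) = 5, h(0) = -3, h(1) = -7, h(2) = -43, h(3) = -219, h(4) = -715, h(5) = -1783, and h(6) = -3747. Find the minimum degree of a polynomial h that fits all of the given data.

Forward differences of the values at x = -1, 0, 1, 2, 3, 4, 5, 6:
  h  : 5  -3  -7  -43  -219  -715  -1783  -3747
  Δ  : -8  -4  -36  -176  -496  -1068  -1964
  Δ^2: 4  -32  -140  -320  -572  -896
  Δ^3: -36  -108  -180  -252  -324
  Δ^4: -72  -72  -72  -72
  Δ^5: 0  0  0
  Δ^6: 0  0
  Δ^7: 0
The fourth differences are constant (-72) and nonzero, while all higher differences vanish, so the minimal degree is 4.

4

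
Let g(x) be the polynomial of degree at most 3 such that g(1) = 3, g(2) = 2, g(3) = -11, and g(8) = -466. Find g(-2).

Write g(x) = ax^3 + bx^2 + cx + d. Substituting each data point gives a linear system:
  a + b + c + d = 3
  8a + 4b + 2c + d = 2
  27a + 9b + 3c + d = -11
  512a + 64b + 8c + d = -466
Solving the system yields a = -1, b = 0, c = 6, d = -2.
So g(x) = -x^3 + 6x - 2.
Then g(-2) = -6.

-6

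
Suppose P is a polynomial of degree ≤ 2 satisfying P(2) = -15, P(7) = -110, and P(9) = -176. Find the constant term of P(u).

-5

Write P(u) = au^2 + bu + c. Substituting each data point gives a linear system:
  4a + 2b + c = -15
  49a + 7b + c = -110
  81a + 9b + c = -176
Solving the system yields a = -2, b = -1, c = -5.
So P(u) = -2u^2 - u - 5.
The constant term is -5.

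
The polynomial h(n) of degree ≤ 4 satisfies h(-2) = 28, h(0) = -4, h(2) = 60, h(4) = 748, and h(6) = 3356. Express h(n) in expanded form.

Write h(n) = an^4 + bn^3 + cn^2 + dn + e. Substituting each data point gives a linear system:
  16a - 8b + 4c - 2d + e = 28
  e = -4
  16a + 8b + 4c + 2d + e = 60
  256a + 64b + 16c + 4d + e = 748
  1296a + 216b + 36c + 6d + e = 3356
Solving the system yields a = 2, b = 3, c = 4, d = -4, e = -4.
So h(n) = 2n^4 + 3n^3 + 4n^2 - 4n - 4.
Check: h(4) = 748. ✓

h(n) = 2n^4 + 3n^3 + 4n^2 - 4n - 4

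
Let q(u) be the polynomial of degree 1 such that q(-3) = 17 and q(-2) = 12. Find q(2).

Write q(u) = au + b. Substituting each data point gives a linear system:
  -3a + b = 17
  -2a + b = 12
Solving the system yields a = -5, b = 2.
So q(u) = -5u + 2.
Then q(2) = -8.

-8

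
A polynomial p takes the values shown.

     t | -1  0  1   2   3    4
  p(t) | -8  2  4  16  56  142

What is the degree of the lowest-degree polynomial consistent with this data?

3

Forward differences of the values at t = -1, 0, 1, 2, 3, 4:
  p  : -8  2  4  16  56  142
  Δ  : 10  2  12  40  86
  Δ^2: -8  10  28  46
  Δ^3: 18  18  18
  Δ^4: 0  0
  Δ^5: 0
The third differences are constant (18) and nonzero, while all higher differences vanish, so the minimal degree is 3.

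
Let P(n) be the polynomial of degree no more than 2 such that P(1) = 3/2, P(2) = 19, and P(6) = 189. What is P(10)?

Write P(n) = an^2 + bn + c. Substituting each data point gives a linear system:
  a + b + c = 3/2
  4a + 2b + c = 19
  36a + 6b + c = 189
Solving the system yields a = 5, b = 5/2, c = -6.
So P(n) = 5n² + (5/2)n - 6.
Then P(10) = 519.

519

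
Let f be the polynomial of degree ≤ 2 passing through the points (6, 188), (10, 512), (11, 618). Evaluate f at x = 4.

86

Using the Lagrange interpolation formula with nodes 6, 10, 11:
  L_0(x) = (x - 10)(x - 11) / 20
  L_1(x) = (x - 6)(x - 11) / -4
  L_2(x) = (x - 6)(x - 10) / 5
Then f(x) = 188·L_0(x) + 512·L_1(x) + 618·L_2(x).
Expanding and collecting terms gives f(x) = 5x^2 + x + 2.
Evaluating at x = 4: f(4) = 86.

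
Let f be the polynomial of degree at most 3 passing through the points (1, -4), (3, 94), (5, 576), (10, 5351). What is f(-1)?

-6

Using the Lagrange interpolation formula with nodes 1, 3, 5, 10:
  L_0(n) = (n - 3)(n - 5)(n - 10) / -72
  L_1(n) = (n - 1)(n - 5)(n - 10) / 28
  L_2(n) = (n - 1)(n - 3)(n - 10) / -40
  L_3(n) = (n - 1)(n - 3)(n - 5) / 315
Then f(n) = -4·L_0(n) + 94·L_1(n) + 576·L_2(n) + 5351·L_3(n).
Expanding and collecting terms gives f(n) = 6n³ - 6n² - 5n + 1.
Evaluating at n = -1: f(-1) = -6.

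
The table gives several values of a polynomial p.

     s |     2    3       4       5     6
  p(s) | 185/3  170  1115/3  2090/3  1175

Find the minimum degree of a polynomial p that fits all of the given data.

Forward differences of the values at s = 2, 3, 4, 5, 6:
  p  : 185/3  170  1115/3  2090/3  1175
  Δ  : 325/3  605/3  325  1435/3
  Δ^2: 280/3  370/3  460/3
  Δ^3: 30  30
  Δ^4: 0
The third differences are constant (30) and nonzero, while all higher differences vanish, so the minimal degree is 3.

3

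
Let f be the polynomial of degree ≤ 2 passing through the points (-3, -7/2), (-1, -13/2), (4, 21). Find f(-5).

15/2

Write f(s) = as^2 + bs + c. Substituting each data point gives a linear system:
  9a - 3b + c = -7/2
  a - b + c = -13/2
  16a + 4b + c = 21
Solving the system yields a = 1, b = 5/2, c = -5.
So f(s) = s^2 + (5/2)s - 5.
Then f(-5) = 15/2.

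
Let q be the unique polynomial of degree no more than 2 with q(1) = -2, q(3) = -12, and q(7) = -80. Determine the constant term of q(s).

Write q(s) = as^2 + bs + c. Substituting each data point gives a linear system:
  a + b + c = -2
  9a + 3b + c = -12
  49a + 7b + c = -80
Solving the system yields a = -2, b = 3, c = -3.
So q(s) = -2s^2 + 3s - 3.
The constant term is -3.

-3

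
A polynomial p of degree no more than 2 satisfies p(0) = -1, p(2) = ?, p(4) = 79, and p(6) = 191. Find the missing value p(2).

15

The 3 known points determine the degree-2 polynomial uniquely.
Write p(x) = ax^2 + bx + c. Substituting each data point gives a linear system:
  c = -1
  16a + 4b + c = 79
  36a + 6b + c = 191
Solving the system yields a = 6, b = -4, c = -1.
So p(x) = 6x^2 - 4x - 1.
Then p(2) = 15.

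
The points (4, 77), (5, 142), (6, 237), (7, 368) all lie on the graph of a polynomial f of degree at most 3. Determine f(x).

f(x) = x^3 + 4x - 3

Write f(x) = ax^3 + bx^2 + cx + d. Substituting each data point gives a linear system:
  64a + 16b + 4c + d = 77
  125a + 25b + 5c + d = 142
  216a + 36b + 6c + d = 237
  343a + 49b + 7c + d = 368
Solving the system yields a = 1, b = 0, c = 4, d = -3.
So f(x) = x³ + 4x - 3.
Check: f(7) = 368. ✓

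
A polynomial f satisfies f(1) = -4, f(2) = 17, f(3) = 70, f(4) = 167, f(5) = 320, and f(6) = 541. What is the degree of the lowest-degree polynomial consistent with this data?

3

Forward differences of the values at s = 1, 2, 3, 4, 5, 6:
  f  : -4  17  70  167  320  541
  Δ  : 21  53  97  153  221
  Δ^2: 32  44  56  68
  Δ^3: 12  12  12
  Δ^4: 0  0
  Δ^5: 0
The third differences are constant (12) and nonzero, while all higher differences vanish, so the minimal degree is 3.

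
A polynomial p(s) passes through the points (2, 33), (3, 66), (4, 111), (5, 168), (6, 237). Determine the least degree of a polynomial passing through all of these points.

Forward differences of the values at s = 2, 3, 4, 5, 6:
  p  : 33  66  111  168  237
  Δ  : 33  45  57  69
  Δ^2: 12  12  12
  Δ^3: 0  0
  Δ^4: 0
The second differences are constant (12) and nonzero, while all higher differences vanish, so the minimal degree is 2.

2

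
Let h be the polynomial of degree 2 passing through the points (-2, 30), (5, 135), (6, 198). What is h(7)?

Using the Lagrange interpolation formula with nodes -2, 5, 6:
  L_0(n) = (n - 5)(n - 6) / 56
  L_1(n) = (n + 2)(n - 6) / -7
  L_2(n) = (n + 2)(n - 5) / 8
Then h(n) = 30·L_0(n) + 135·L_1(n) + 198·L_2(n).
Expanding and collecting terms gives h(n) = 6n^2 - 3n.
Evaluating at n = 7: h(7) = 273.

273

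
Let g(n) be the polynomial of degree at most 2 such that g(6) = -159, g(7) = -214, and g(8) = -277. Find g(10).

Write g(n) = an^2 + bn + c. Substituting each data point gives a linear system:
  36a + 6b + c = -159
  49a + 7b + c = -214
  64a + 8b + c = -277
Solving the system yields a = -4, b = -3, c = 3.
So g(n) = -4n² - 3n + 3.
Then g(10) = -427.

-427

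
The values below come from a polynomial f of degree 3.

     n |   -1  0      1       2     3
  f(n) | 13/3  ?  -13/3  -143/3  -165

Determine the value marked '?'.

1

The 4 known points determine the degree-3 polynomial uniquely.
Write f(n) = an^3 + bn^2 + cn + d. Substituting each data point gives a linear system:
  -a + b - c + d = 13/3
  a + b + c + d = -13/3
  8a + 4b + 2c + d = -143/3
  27a + 9b + 3c + d = -165
Solving the system yields a = -6, b = -1, c = 5/3, d = 1.
So f(n) = -6n³ - n² + (5/3)n + 1.
Then f(0) = 1.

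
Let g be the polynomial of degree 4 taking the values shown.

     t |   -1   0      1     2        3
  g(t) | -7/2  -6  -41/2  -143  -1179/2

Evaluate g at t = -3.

Write g(t) = at^4 + bt^3 + ct^2 + dt + e. Substituting each data point gives a linear system:
  a - b + c - d + e = -7/2
  e = -6
  a + b + c + d + e = -41/2
  16a + 8b + 4c + 2d + e = -143
  81a + 27b + 9c + 3d + e = -1179/2
Solving the system yields a = -5, b = -6, c = -1, d = -5/2, e = -6.
So g(t) = -5t^4 - 6t^3 - t^2 - (5/2)t - 6.
Then g(-3) = -501/2.

-501/2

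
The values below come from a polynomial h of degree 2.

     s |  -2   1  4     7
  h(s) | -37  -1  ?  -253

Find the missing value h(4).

-73

The 3 known points determine the degree-2 polynomial uniquely.
Write h(s) = as^2 + bs + c. Substituting each data point gives a linear system:
  4a - 2b + c = -37
  a + b + c = -1
  49a + 7b + c = -253
Solving the system yields a = -6, b = 6, c = -1.
So h(s) = -6s² + 6s - 1.
Then h(4) = -73.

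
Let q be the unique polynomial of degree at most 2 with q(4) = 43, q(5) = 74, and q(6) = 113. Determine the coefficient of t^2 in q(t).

4

Write q(t) = at^2 + bt + c. Substituting each data point gives a linear system:
  16a + 4b + c = 43
  25a + 5b + c = 74
  36a + 6b + c = 113
Solving the system yields a = 4, b = -5, c = -1.
So q(t) = 4t² - 5t - 1.
The leading coefficient is 4.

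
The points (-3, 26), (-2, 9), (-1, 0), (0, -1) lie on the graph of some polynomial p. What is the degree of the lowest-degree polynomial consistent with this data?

Forward differences of the values at x = -3, -2, -1, 0:
  p  : 26  9  0  -1
  Δ  : -17  -9  -1
  Δ^2: 8  8
  Δ^3: 0
The second differences are constant (8) and nonzero, while all higher differences vanish, so the minimal degree is 2.

2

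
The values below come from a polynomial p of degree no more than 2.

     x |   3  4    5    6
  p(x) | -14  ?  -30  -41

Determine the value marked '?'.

The 3 known points determine the degree-2 polynomial uniquely.
Write p(x) = ax^2 + bx + c. Substituting each data point gives a linear system:
  9a + 3b + c = -14
  25a + 5b + c = -30
  36a + 6b + c = -41
Solving the system yields a = -1, b = 0, c = -5.
So p(x) = -x^2 - 5.
Then p(4) = -21.

-21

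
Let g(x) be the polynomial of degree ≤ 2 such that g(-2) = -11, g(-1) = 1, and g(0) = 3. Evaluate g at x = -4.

Forward differences of the values at x = -2, -1, 0:
  g  : -11  1  3
  Δ  : 12  2
  Δ^2: -10
The second differences are constant, confirming degree 2.
Interpolating (Newton forward form) and evaluating at x = -4 gives g(-4) = -65.

-65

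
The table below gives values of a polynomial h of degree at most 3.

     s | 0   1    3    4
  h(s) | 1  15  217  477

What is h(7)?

Using the Lagrange interpolation formula with nodes 0, 1, 3, 4:
  L_0(s) = (s - 1)(s - 3)(s - 4) / -12
  L_1(s) = s(s - 3)(s - 4) / 6
  L_2(s) = s(s - 1)(s - 4) / -6
  L_3(s) = s(s - 1)(s - 3) / 12
Then h(s) = 1·L_0(s) + 15·L_1(s) + 217·L_2(s) + 477·L_3(s).
Expanding and collecting terms gives h(s) = 6s^3 + 5s^2 + 3s + 1.
Evaluating at s = 7: h(7) = 2325.

2325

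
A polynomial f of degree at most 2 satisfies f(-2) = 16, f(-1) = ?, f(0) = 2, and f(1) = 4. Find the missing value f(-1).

On equispaced nodes a degree-2 polynomial has vanishing third forward difference, so
  - f(-2) + 3·f(-1) - 3·f(0) + f(1) = 0.
Substituting the known values and solving for f(-1):
  3·f(-1) = 18
  f(-1) = 6.

6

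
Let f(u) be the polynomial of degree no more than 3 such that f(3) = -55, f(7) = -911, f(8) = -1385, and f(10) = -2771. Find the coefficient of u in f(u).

3

Write f(u) = au^3 + bu^2 + cu + d. Substituting each data point gives a linear system:
  27a + 9b + 3c + d = -55
  343a + 49b + 7c + d = -911
  512a + 64b + 8c + d = -1385
  1000a + 100b + 10c + d = -2771
Solving the system yields a = -3, b = 2, c = 3, d = -1.
So f(u) = -3u^3 + 2u^2 + 3u - 1.
The coefficient of u is 3.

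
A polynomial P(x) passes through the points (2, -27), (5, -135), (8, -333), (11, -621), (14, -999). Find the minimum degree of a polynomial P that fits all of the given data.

Forward differences of the values at x = 2, 5, 8, 11, 14:
  P  : -27  -135  -333  -621  -999
  Δ  : -108  -198  -288  -378
  Δ^2: -90  -90  -90
  Δ^3: 0  0
  Δ^4: 0
The second differences are constant (-90) and nonzero, while all higher differences vanish, so the minimal degree is 2.

2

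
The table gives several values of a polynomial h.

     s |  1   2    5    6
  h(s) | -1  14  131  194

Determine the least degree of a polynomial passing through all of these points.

2

Divided differences on the nodes 1, 2, 5, 6:
  order 0: -1  14  131  194
  order 1: 15  39  63
  order 2: 6  6
  order 3: 0
The order-2 divided differences are all 6 (nonzero) and every higher order vanishes, so the data lies on a polynomial of degree exactly 2.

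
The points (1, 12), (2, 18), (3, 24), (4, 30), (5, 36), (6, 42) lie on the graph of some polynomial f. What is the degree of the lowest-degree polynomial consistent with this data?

1

Forward differences of the values at n = 1, 2, 3, 4, 5, 6:
  f  : 12  18  24  30  36  42
  Δ  : 6  6  6  6  6
  Δ^2: 0  0  0  0
  Δ^3: 0  0  0
  Δ^4: 0  0
  Δ^5: 0
The first differences are constant (6) and nonzero, while all higher differences vanish, so the minimal degree is 1.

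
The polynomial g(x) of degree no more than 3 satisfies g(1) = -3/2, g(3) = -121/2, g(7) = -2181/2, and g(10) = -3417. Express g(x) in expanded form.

g(x) = -4x^3 + 6x^2 - (3/2)x - 2

Using the Lagrange interpolation formula with nodes 1, 3, 7, 10:
  L_0(x) = (x - 3)(x - 7)(x - 10) / -108
  L_1(x) = (x - 1)(x - 7)(x - 10) / 56
  L_2(x) = (x - 1)(x - 3)(x - 10) / -72
  L_3(x) = (x - 1)(x - 3)(x - 7) / 189
Then g(x) = -3/2·L_0(x) - 121/2·L_1(x) - 2181/2·L_2(x) - 3417·L_3(x).
Expanding and collecting terms gives g(x) = -4x³ + 6x² - (3/2)x - 2.
Check: g(7) = -2181/2. ✓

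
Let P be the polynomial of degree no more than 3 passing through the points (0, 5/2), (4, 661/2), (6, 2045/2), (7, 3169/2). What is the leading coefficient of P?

Write P(t) = at^3 + bt^2 + ct + d. Substituting each data point gives a linear system:
  d = 5/2
  64a + 16b + 4c + d = 661/2
  216a + 36b + 6c + d = 2045/2
  343a + 49b + 7c + d = 3169/2
Solving the system yields a = 4, b = 4, c = 2, d = 5/2.
So P(t) = 4t^3 + 4t^2 + 2t + 5/2.
The leading coefficient is 4.

4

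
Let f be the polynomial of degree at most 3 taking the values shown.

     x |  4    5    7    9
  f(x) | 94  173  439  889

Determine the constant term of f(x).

-2

Write f(x) = ax^3 + bx^2 + cx + d. Substituting each data point gives a linear system:
  64a + 16b + 4c + d = 94
  125a + 25b + 5c + d = 173
  343a + 49b + 7c + d = 439
  729a + 81b + 9c + d = 889
Solving the system yields a = 1, b = 2, c = 0, d = -2.
So f(x) = x^3 + 2x^2 - 2.
The constant term is -2.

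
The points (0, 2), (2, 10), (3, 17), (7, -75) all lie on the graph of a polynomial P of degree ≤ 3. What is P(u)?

Using the Lagrange interpolation formula with nodes 0, 2, 3, 7:
  L_0(u) = (u - 2)(u - 3)(u - 7) / -42
  L_1(u) = u(u - 3)(u - 7) / 10
  L_2(u) = u(u - 2)(u - 7) / -12
  L_3(u) = u(u - 2)(u - 3) / 140
Then P(u) = 2·L_0(u) + 10·L_1(u) + 17·L_2(u) - 75·L_3(u).
Expanding and collecting terms gives P(u) = -u^3 + 6u^2 - 4u + 2.
Check: P(3) = 17. ✓

P(u) = -u^3 + 6u^2 - 4u + 2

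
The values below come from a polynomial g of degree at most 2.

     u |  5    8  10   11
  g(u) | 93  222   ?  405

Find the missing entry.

338

The 3 known points determine the degree-2 polynomial uniquely.
Write g(u) = au^2 + bu + c. Substituting each data point gives a linear system:
  25a + 5b + c = 93
  64a + 8b + c = 222
  121a + 11b + c = 405
Solving the system yields a = 3, b = 4, c = -2.
So g(u) = 3u² + 4u - 2.
Then g(10) = 338.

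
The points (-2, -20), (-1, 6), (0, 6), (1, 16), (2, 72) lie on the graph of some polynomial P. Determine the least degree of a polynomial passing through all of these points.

Forward differences of the values at t = -2, -1, 0, 1, 2:
  P  : -20  6  6  16  72
  Δ  : 26  0  10  56
  Δ^2: -26  10  46
  Δ^3: 36  36
  Δ^4: 0
The third differences are constant (36) and nonzero, while all higher differences vanish, so the minimal degree is 3.

3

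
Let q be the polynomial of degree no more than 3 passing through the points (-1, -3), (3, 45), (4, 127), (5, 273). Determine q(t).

q(t) = 3t^3 - 4t^2 - t + 3

Write q(t) = at^3 + bt^2 + ct + d. Substituting each data point gives a linear system:
  -a + b - c + d = -3
  27a + 9b + 3c + d = 45
  64a + 16b + 4c + d = 127
  125a + 25b + 5c + d = 273
Solving the system yields a = 3, b = -4, c = -1, d = 3.
So q(t) = 3t^3 - 4t^2 - t + 3.
Check: q(5) = 273. ✓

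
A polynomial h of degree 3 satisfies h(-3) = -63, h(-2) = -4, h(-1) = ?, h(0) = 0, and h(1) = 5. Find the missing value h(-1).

On equispaced nodes a degree-3 polynomial has vanishing fourth forward difference, so
  h(-3) - 4·h(-2) + 6·h(-1) - 4·h(0) + h(1) = 0.
Substituting the known values and solving for h(-1):
  6·h(-1) = 42
  h(-1) = 7.

7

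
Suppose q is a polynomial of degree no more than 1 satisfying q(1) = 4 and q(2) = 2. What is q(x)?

q(x) = -2x + 6

Write q(x) = ax + b. Substituting each data point gives a linear system:
  a + b = 4
  2a + b = 2
Solving the system yields a = -2, b = 6.
So q(x) = -2x + 6.
Check: q(1) = 4. ✓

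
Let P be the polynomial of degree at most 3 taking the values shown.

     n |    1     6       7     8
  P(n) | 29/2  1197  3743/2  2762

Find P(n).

Write P(n) = an^3 + bn^2 + cn + d. Substituting each data point gives a linear system:
  a + b + c + d = 29/2
  216a + 36b + 6c + d = 1197
  343a + 49b + 7c + d = 3743/2
  512a + 64b + 8c + d = 2762
Solving the system yields a = 5, b = 3, c = 1/2, d = 6.
So P(n) = 5n^3 + 3n^2 + (1/2)n + 6.
Check: P(8) = 2762. ✓

P(n) = 5n^3 + 3n^2 + (1/2)n + 6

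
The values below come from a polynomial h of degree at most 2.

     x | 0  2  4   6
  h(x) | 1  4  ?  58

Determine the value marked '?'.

23

The 3 known points determine the degree-2 polynomial uniquely.
Write h(x) = ax^2 + bx + c. Substituting each data point gives a linear system:
  c = 1
  4a + 2b + c = 4
  36a + 6b + c = 58
Solving the system yields a = 2, b = -5/2, c = 1.
So h(x) = 2x² - (5/2)x + 1.
Then h(4) = 23.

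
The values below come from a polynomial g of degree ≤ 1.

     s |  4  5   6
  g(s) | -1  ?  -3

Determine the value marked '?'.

The 2 known points determine the degree-1 polynomial uniquely.
Write g(s) = as + b. Substituting each data point gives a linear system:
  4a + b = -1
  6a + b = -3
Solving the system yields a = -1, b = 3.
So g(s) = -s + 3.
Then g(5) = -2.

-2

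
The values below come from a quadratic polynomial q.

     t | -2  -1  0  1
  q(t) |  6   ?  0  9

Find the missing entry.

The 3 known points determine the degree-2 polynomial uniquely.
Write q(t) = at^2 + bt + c. Substituting each data point gives a linear system:
  4a - 2b + c = 6
  c = 0
  a + b + c = 9
Solving the system yields a = 4, b = 5, c = 0.
So q(t) = 4t^2 + 5t.
Then q(-1) = -1.

-1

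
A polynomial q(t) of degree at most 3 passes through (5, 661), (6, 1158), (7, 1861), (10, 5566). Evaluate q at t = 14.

15574

Write q(t) = at^3 + bt^2 + ct + d. Substituting each data point gives a linear system:
  125a + 25b + 5c + d = 661
  216a + 36b + 6c + d = 1158
  343a + 49b + 7c + d = 1861
  1000a + 100b + 10c + d = 5566
Solving the system yields a = 6, b = -5, c = 6, d = 6.
So q(t) = 6t^3 - 5t^2 + 6t + 6.
Then q(14) = 15574.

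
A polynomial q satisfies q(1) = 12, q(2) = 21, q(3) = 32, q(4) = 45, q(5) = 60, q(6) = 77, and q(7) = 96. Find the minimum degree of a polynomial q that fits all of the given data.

2

Forward differences of the values at n = 1, 2, 3, 4, 5, 6, 7:
  q  : 12  21  32  45  60  77  96
  Δ  : 9  11  13  15  17  19
  Δ^2: 2  2  2  2  2
  Δ^3: 0  0  0  0
  Δ^4: 0  0  0
  Δ^5: 0  0
  Δ^6: 0
The second differences are constant (2) and nonzero, while all higher differences vanish, so the minimal degree is 2.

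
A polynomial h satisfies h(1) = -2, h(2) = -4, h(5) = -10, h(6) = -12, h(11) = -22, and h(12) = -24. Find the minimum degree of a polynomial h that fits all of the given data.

1

Divided differences on the nodes 1, 2, 5, 6, 11, 12:
  order 0: -2  -4  -10  -12  -22  -24
  order 1: -2  -2  -2  -2  -2
  order 2: 0  0  0  0
  order 3: 0  0  0
  order 4: 0  0
  order 5: 0
The order-1 divided differences are all -2 (nonzero) and every higher order vanishes, so the data lies on a polynomial of degree exactly 1.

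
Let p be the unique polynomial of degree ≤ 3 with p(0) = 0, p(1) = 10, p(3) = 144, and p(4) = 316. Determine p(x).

p(x) = 4x^3 + 3x^2 + 3x

Using the Lagrange interpolation formula with nodes 0, 1, 3, 4:
  L_0(x) = (x - 1)(x - 3)(x - 4) / -12
  L_1(x) = x(x - 3)(x - 4) / 6
  L_2(x) = x(x - 1)(x - 4) / -6
  L_3(x) = x(x - 1)(x - 3) / 12
Then p(x) = 0·L_0(x) + 10·L_1(x) + 144·L_2(x) + 316·L_3(x).
Expanding and collecting terms gives p(x) = 4x³ + 3x² + 3x.
Check: p(1) = 10. ✓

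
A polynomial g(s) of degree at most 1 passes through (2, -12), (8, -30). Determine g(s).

g(s) = -3s - 6

Using the Lagrange interpolation formula with nodes 2, 8:
  L_0(s) = (s - 8) / -6
  L_1(s) = (s - 2) / 6
Then g(s) = -12·L_0(s) - 30·L_1(s).
Expanding and collecting terms gives g(s) = -3s - 6.
Check: g(8) = -30. ✓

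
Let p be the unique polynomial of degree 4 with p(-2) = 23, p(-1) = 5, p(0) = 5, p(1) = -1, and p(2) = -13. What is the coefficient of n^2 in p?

-4

Write p(n) = an^4 + bn^3 + cn^2 + dn + e. Substituting each data point gives a linear system:
  16a - 8b + 4c - 2d + e = 23
  a - b + c - d + e = 5
  e = 5
  a + b + c + d + e = -1
  16a + 8b + 4c + 2d + e = -13
Solving the system yields a = 1, b = -2, c = -4, d = -1, e = 5.
So p(n) = n^4 - 2n^3 - 4n^2 - n + 5.
The coefficient of n^2 is -4.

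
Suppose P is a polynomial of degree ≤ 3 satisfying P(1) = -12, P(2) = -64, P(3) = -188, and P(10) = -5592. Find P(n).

P(n) = -5n^3 - 6n^2 + n - 2

Write P(n) = an^3 + bn^2 + cn + d. Substituting each data point gives a linear system:
  a + b + c + d = -12
  8a + 4b + 2c + d = -64
  27a + 9b + 3c + d = -188
  1000a + 100b + 10c + d = -5592
Solving the system yields a = -5, b = -6, c = 1, d = -2.
So P(n) = -5n³ - 6n² + n - 2.
Check: P(1) = -12. ✓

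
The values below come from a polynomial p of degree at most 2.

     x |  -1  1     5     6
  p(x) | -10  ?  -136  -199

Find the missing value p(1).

-4

The 3 known points determine the degree-2 polynomial uniquely.
Write p(x) = ax^2 + bx + c. Substituting each data point gives a linear system:
  a - b + c = -10
  25a + 5b + c = -136
  36a + 6b + c = -199
Solving the system yields a = -6, b = 3, c = -1.
So p(x) = -6x² + 3x - 1.
Then p(1) = -4.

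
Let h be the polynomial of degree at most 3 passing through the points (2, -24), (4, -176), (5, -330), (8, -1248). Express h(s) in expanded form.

Write h(s) = as^3 + bs^2 + cs + d. Substituting each data point gives a linear system:
  8a + 4b + 2c + d = -24
  64a + 16b + 4c + d = -176
  125a + 25b + 5c + d = -330
  512a + 64b + 8c + d = -1248
Solving the system yields a = -2, b = -4, c = 4, d = 0.
So h(s) = -2s^3 - 4s^2 + 4s.
Check: h(5) = -330. ✓

h(s) = -2s^3 - 4s^2 + 4s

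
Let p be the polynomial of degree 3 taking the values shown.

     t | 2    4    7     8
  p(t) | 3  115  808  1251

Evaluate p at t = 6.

483

Using the Lagrange interpolation formula with nodes 2, 4, 7, 8:
  L_0(t) = (t - 4)(t - 7)(t - 8) / -60
  L_1(t) = (t - 2)(t - 7)(t - 8) / 24
  L_2(t) = (t - 2)(t - 4)(t - 8) / -15
  L_3(t) = (t - 2)(t - 4)(t - 7) / 24
Then p(t) = 3·L_0(t) + 115·L_1(t) + 808·L_2(t) + 1251·L_3(t).
Expanding and collecting terms gives p(t) = 3t^3 - 4t^2 - 4t + 3.
Evaluating at t = 6: p(6) = 483.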